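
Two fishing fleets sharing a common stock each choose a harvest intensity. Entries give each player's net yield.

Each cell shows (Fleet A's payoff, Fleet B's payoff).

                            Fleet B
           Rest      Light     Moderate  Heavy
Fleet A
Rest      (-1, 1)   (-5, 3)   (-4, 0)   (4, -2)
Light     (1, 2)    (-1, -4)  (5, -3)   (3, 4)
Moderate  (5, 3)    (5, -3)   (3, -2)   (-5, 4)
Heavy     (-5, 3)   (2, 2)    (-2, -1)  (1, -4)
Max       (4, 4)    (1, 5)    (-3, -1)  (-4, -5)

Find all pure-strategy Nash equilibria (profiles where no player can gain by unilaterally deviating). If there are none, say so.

none

(Rest, Rest): Fleet A can switch to Light (-1 → 1). Not NE.
(Rest, Light): Fleet A can switch to Light (-5 → -1). Not NE.
(Rest, Moderate): Fleet A can switch to Light (-4 → 5). Not NE.
(Rest, Heavy): Fleet B can switch to Rest (-2 → 1). Not NE.
(Light, Rest): Fleet A can switch to Moderate (1 → 5). Not NE.
(Light, Light): Fleet A can switch to Moderate (-1 → 5). Not NE.
(Light, Moderate): Fleet B can switch to Rest (-3 → 2). Not NE.
(Light, Heavy): Fleet A can switch to Rest (3 → 4). Not NE.
(Moderate, Rest): Fleet B can switch to Heavy (3 → 4). Not NE.
(Moderate, Light): Fleet B can switch to Rest (-3 → 3). Not NE.
(The remaining 10 profiles each have a profitable deviation by the same check.)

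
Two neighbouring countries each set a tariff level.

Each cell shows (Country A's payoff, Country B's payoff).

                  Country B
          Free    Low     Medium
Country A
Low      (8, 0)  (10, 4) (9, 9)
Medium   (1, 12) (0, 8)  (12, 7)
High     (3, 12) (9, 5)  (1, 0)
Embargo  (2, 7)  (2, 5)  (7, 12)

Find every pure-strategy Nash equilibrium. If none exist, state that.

No pure-strategy Nash equilibrium.

(Low, Free): Country B can switch to Low (0 → 4). Not NE.
(Low, Low): Country B can switch to Medium (4 → 9). Not NE.
(Low, Medium): Country A can switch to Medium (9 → 12). Not NE.
(Medium, Free): Country A can switch to Low (1 → 8). Not NE.
(Medium, Low): Country A can switch to Low (0 → 10). Not NE.
(Medium, Medium): Country B can switch to Free (7 → 12). Not NE.
(High, Free): Country A can switch to Low (3 → 8). Not NE.
(High, Low): Country A can switch to Low (9 → 10). Not NE.
(High, Medium): Country A can switch to Low (1 → 9). Not NE.
(Embargo, Free): Country A can switch to Low (2 → 8). Not NE.
(Embargo, Low): Country A can switch to Low (2 → 10). Not NE.
(Embargo, Medium): Country A can switch to Low (7 → 9). Not NE.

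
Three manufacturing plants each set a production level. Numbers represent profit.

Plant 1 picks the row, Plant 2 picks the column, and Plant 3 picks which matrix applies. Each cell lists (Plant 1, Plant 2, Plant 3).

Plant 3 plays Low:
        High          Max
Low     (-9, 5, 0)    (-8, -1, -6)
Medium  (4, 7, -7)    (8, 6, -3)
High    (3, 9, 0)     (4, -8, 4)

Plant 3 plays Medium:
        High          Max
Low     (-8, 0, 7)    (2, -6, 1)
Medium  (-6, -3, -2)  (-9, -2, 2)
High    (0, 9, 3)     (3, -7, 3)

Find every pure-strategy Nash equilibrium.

Pure NE: (High, High, Medium)

(Low, High, Low): Plant 1 can switch to Medium (-9 → 4). Not NE.
(Low, High, Medium): Plant 1 can switch to Medium (-8 → -6). Not NE.
(Low, Max, Low): Plant 1 can switch to Medium (-8 → 8). Not NE.
(Low, Max, Medium): Plant 1 can switch to High (2 → 3). Not NE.
(Medium, High, Low): Plant 3 can switch to Medium (-7 → -2). Not NE.
(Medium, High, Medium): Plant 1 can switch to High (-6 → 0). Not NE.
(Medium, Max, Low): Plant 2 can switch to High (6 → 7). Not NE.
(Medium, Max, Medium): Plant 1 can switch to Low (-9 → 2). Not NE.
(High, High, Low): Plant 1 can switch to Medium (3 → 4). Not NE.
(High, High, Medium): Plant 1 gets 0, best alternative -6; Plant 2 gets 9, best alternative -7; Plant 3 gets 3, best alternative 0. No profitable deviation — NE.
(High, Max, Low): Plant 1 can switch to Medium (4 → 8). Not NE.
(The remaining 1 profile has a profitable deviation by the same check.)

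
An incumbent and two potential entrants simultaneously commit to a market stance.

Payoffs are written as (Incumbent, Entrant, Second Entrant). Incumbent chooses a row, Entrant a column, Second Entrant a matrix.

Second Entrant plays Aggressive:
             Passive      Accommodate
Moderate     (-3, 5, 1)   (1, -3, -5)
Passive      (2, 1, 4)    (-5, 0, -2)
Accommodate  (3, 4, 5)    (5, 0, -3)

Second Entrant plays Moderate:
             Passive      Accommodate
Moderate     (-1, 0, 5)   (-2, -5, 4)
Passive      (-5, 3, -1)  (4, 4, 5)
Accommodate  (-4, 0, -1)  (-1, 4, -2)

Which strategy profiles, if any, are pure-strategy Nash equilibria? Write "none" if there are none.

Pure-strategy Nash equilibria: (Moderate, Passive, Moderate); (Passive, Accommodate, Moderate); (Accommodate, Passive, Aggressive)

Incumbent against (Passive, Aggressive): payoffs -3, 2, 3 → best response Accommodate.
Incumbent against (Passive, Moderate): payoffs -1, -5, -4 → best response Moderate.
Incumbent against (Accommodate, Aggressive): payoffs 1, -5, 5 → best response Accommodate.
Incumbent against (Accommodate, Moderate): payoffs -2, 4, -1 → best response Passive.
Entrant against (Moderate, Aggressive): payoffs 5, -3 → best response Passive.
Entrant against (Moderate, Moderate): payoffs 0, -5 → best response Passive.
Entrant against (Passive, Aggressive): payoffs 1, 0 → best response Passive.
Entrant against (Passive, Moderate): payoffs 3, 4 → best response Accommodate.
Entrant against (Accommodate, Aggressive): payoffs 4, 0 → best response Passive.
Entrant against (Accommodate, Moderate): payoffs 0, 4 → best response Accommodate.
Second Entrant against (Moderate, Passive): payoffs 1, 5 → best response Moderate.
Second Entrant against (Moderate, Accommodate): payoffs -5, 4 → best response Moderate.
Second Entrant against (Passive, Passive): payoffs 4, -1 → best response Aggressive.
Second Entrant against (Passive, Accommodate): payoffs -2, 5 → best response Moderate.
Second Entrant against (Accommodate, Passive): payoffs 5, -1 → best response Aggressive.
Second Entrant against (Accommodate, Accommodate): payoffs -3, -2 → best response Moderate.
Mutual best responses: (Moderate, Passive, Moderate); (Passive, Accommodate, Moderate); (Accommodate, Passive, Aggressive).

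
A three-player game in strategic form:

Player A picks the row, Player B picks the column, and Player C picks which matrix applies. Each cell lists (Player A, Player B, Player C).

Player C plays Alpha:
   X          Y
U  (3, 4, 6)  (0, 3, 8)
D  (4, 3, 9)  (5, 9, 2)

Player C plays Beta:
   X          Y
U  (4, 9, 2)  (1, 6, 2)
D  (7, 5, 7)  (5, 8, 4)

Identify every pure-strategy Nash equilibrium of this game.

Player A against (X, Alpha): payoffs 3, 4 → best response D.
Player A against (X, Beta): payoffs 4, 7 → best response D.
Player A against (Y, Alpha): payoffs 0, 5 → best response D.
Player A against (Y, Beta): payoffs 1, 5 → best response D.
Player B against (U, Alpha): payoffs 4, 3 → best response X.
Player B against (U, Beta): payoffs 9, 6 → best response X.
Player B against (D, Alpha): payoffs 3, 9 → best response Y.
Player B against (D, Beta): payoffs 5, 8 → best response Y.
Player C against (U, X): payoffs 6, 2 → best response Alpha.
Player C against (U, Y): payoffs 8, 2 → best response Alpha.
Player C against (D, X): payoffs 9, 7 → best response Alpha.
Player C against (D, Y): payoffs 2, 4 → best response Beta.
Mutual best responses: (D, Y, Beta).

Pure NE: (D, Y, Beta)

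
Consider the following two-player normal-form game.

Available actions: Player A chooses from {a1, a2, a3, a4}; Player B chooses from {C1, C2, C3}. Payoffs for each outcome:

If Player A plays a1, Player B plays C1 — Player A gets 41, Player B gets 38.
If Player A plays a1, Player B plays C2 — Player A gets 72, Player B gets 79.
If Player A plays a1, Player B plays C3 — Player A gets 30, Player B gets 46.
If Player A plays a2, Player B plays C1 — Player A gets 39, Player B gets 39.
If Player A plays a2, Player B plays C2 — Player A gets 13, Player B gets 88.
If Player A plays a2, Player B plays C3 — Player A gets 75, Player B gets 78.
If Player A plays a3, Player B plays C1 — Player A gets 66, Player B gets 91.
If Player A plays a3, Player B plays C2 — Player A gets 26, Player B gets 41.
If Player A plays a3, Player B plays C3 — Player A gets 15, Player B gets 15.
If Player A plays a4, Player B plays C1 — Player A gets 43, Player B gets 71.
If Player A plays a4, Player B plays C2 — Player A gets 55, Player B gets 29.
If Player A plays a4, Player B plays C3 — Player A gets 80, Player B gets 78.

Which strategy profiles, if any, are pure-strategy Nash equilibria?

(a1, C2), (a3, C1), (a4, C3)

For each player, find the best response to each opponent profile; mutual best responses are the pure NE.
Player A against C1: payoffs 41, 39, 66, 43 → best response a3.
Player A against C2: payoffs 72, 13, 26, 55 → best response a1.
Player A against C3: payoffs 30, 75, 15, 80 → best response a4.
Player B against a1: payoffs 38, 79, 46 → best response C2.
Player B against a2: payoffs 39, 88, 78 → best response C2.
Player B against a3: payoffs 91, 41, 15 → best response C1.
Player B against a4: payoffs 71, 29, 78 → best response C3.
Mutual best responses: (a1, C2); (a3, C1); (a4, C3).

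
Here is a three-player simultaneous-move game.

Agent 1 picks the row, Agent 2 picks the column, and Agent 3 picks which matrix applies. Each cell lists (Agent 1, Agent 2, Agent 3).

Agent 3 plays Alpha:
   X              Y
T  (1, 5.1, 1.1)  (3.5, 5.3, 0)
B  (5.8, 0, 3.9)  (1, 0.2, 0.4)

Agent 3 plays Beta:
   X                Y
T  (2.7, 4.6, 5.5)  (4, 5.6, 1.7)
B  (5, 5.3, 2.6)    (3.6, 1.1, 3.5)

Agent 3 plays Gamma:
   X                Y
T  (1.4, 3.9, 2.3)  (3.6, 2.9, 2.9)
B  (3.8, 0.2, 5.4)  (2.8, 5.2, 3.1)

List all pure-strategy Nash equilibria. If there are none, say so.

(T, X, Alpha): Agent 1 can switch to B (1 → 5.8). Not NE.
(T, X, Beta): Agent 1 can switch to B (2.7 → 5). Not NE.
(T, X, Gamma): Agent 1 can switch to B (1.4 → 3.8). Not NE.
(T, Y, Alpha): Agent 3 can switch to Beta (0 → 1.7). Not NE.
(T, Y, Beta): Agent 3 can switch to Gamma (1.7 → 2.9). Not NE.
(T, Y, Gamma): Agent 2 can switch to X (2.9 → 3.9). Not NE.
(B, X, Alpha): Agent 2 can switch to Y (0 → 0.2). Not NE.
(B, X, Beta): Agent 3 can switch to Alpha (2.6 → 3.9). Not NE.
(B, X, Gamma): Agent 2 can switch to Y (0.2 → 5.2). Not NE.
(B, Y, Alpha): Agent 1 can switch to T (1 → 3.5). Not NE.
(B, Y, Beta): Agent 1 can switch to T (3.6 → 4). Not NE.
(B, Y, Gamma): Agent 1 can switch to T (2.8 → 3.6). Not NE.

No pure-strategy Nash equilibrium.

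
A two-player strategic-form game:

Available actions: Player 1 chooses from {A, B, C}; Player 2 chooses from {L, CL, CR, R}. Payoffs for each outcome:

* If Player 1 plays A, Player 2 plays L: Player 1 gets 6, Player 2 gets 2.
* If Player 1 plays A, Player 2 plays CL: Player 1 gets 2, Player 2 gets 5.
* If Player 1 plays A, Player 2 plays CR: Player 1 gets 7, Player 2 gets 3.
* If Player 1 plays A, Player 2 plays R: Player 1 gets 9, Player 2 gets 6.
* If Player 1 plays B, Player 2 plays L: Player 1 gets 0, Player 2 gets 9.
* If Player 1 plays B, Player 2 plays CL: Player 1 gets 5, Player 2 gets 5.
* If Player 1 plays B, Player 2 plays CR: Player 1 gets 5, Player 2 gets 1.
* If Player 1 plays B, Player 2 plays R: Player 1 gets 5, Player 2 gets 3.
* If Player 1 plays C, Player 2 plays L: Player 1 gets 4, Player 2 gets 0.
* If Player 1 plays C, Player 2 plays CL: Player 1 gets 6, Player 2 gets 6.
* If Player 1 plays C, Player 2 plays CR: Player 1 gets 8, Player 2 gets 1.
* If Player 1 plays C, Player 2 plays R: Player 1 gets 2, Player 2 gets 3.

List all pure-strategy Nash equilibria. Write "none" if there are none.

Player 1 against L: payoffs 6, 0, 4 → best response A.
Player 1 against CL: payoffs 2, 5, 6 → best response C.
Player 1 against CR: payoffs 7, 5, 8 → best response C.
Player 1 against R: payoffs 9, 5, 2 → best response A.
Player 2 against A: payoffs 2, 5, 3, 6 → best response R.
Player 2 against B: payoffs 9, 5, 1, 3 → best response L.
Player 2 against C: payoffs 0, 6, 1, 3 → best response CL.
Mutual best responses: (A, R); (C, CL).

(A, R); (C, CL)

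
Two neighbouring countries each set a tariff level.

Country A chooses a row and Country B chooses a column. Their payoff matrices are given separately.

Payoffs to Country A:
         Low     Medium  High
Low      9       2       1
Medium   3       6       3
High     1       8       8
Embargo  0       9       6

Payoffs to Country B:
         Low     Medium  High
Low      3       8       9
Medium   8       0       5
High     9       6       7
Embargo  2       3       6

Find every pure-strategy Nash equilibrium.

(Low, Low): Country B can switch to Medium (3 → 8). Not NE.
(Low, Medium): Country A can switch to Medium (2 → 6). Not NE.
(Low, High): Country A can switch to Medium (1 → 3). Not NE.
(Medium, Low): Country A can switch to Low (3 → 9). Not NE.
(Medium, Medium): Country A can switch to High (6 → 8). Not NE.
(Medium, High): Country A can switch to High (3 → 8). Not NE.
(High, Low): Country A can switch to Low (1 → 9). Not NE.
(High, Medium): Country A can switch to Embargo (8 → 9). Not NE.
(High, High): Country B can switch to Low (7 → 9). Not NE.
(Embargo, Low): Country A can switch to Low (0 → 9). Not NE.
(Embargo, Medium): Country B can switch to High (3 → 6). Not NE.
(Embargo, High): Country A can switch to High (6 → 8). Not NE.

No pure-strategy Nash equilibrium.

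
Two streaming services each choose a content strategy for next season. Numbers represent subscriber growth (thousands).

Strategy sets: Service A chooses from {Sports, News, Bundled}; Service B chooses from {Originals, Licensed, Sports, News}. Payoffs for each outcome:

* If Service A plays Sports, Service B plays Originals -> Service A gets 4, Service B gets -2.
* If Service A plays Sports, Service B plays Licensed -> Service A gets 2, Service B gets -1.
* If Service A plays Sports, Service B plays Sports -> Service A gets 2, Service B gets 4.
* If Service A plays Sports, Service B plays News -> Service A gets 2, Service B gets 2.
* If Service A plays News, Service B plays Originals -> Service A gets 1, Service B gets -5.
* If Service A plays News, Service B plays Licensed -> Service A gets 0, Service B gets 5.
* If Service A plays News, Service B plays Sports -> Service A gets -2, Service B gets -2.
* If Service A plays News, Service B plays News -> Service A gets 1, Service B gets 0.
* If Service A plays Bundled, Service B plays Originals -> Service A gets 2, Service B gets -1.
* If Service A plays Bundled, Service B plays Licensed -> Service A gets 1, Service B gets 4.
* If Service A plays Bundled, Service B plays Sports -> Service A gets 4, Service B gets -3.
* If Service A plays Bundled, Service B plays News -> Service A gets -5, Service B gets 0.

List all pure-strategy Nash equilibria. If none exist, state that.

No pure-strategy Nash equilibrium.

Check each profile: it is a Nash equilibrium iff no player can strictly gain by switching unilaterally.
(Sports, Originals): Service B can switch to Licensed (-2 → -1). Not NE.
(Sports, Licensed): Service B can switch to Sports (-1 → 4). Not NE.
(Sports, Sports): Service A can switch to Bundled (2 → 4). Not NE.
(Sports, News): Service B can switch to Sports (2 → 4). Not NE.
(News, Originals): Service A can switch to Sports (1 → 4). Not NE.
(News, Licensed): Service A can switch to Sports (0 → 2). Not NE.
(News, Sports): Service A can switch to Sports (-2 → 2). Not NE.
(News, News): Service A can switch to Sports (1 → 2). Not NE.
(Bundled, Originals): Service A can switch to Sports (2 → 4). Not NE.
(Bundled, Licensed): Service A can switch to Sports (1 → 2). Not NE.
(The remaining 2 profiles each have a profitable deviation by the same check.)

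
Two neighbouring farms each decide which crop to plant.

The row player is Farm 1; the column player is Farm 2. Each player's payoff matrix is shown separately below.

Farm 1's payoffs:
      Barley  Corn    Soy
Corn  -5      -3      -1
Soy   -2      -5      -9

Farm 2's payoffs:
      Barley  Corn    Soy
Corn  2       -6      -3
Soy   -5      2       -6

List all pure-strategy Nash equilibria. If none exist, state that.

(Corn, Barley): Farm 1 can switch to Soy (-5 → -2). Not NE.
(Corn, Corn): Farm 2 can switch to Barley (-6 → 2). Not NE.
(Corn, Soy): Farm 2 can switch to Barley (-3 → 2). Not NE.
(Soy, Barley): Farm 2 can switch to Corn (-5 → 2). Not NE.
(Soy, Corn): Farm 1 can switch to Corn (-5 → -3). Not NE.
(Soy, Soy): Farm 1 can switch to Corn (-9 → -1). Not NE.

This game has no pure Nash equilibrium.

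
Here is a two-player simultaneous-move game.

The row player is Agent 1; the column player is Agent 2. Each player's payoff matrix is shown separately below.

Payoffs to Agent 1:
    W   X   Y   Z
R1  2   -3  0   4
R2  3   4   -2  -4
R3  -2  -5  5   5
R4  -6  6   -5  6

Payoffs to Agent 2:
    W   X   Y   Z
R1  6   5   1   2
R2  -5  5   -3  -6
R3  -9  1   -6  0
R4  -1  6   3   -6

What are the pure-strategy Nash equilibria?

Agent 1 against W: payoffs 2, 3, -2, -6 → best response R2.
Agent 1 against X: payoffs -3, 4, -5, 6 → best response R4.
Agent 1 against Y: payoffs 0, -2, 5, -5 → best response R3.
Agent 1 against Z: payoffs 4, -4, 5, 6 → best response R4.
Agent 2 against R1: payoffs 6, 5, 1, 2 → best response W.
Agent 2 against R2: payoffs -5, 5, -3, -6 → best response X.
Agent 2 against R3: payoffs -9, 1, -6, 0 → best response X.
Agent 2 against R4: payoffs -1, 6, 3, -6 → best response X.
Mutual best responses: (R4, X).

Pure NE: (R4, X)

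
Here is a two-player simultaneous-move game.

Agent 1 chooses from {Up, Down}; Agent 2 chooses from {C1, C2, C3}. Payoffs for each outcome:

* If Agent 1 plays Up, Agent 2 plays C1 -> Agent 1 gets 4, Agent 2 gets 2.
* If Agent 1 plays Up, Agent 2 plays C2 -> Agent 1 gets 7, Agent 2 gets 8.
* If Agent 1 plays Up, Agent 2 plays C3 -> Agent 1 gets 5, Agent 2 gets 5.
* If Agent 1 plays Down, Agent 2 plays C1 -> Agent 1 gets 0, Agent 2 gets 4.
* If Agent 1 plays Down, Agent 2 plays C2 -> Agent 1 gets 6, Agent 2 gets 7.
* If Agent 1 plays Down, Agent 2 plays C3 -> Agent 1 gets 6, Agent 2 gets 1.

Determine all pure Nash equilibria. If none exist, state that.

Pure NE: (Up, C2)

Agent 1 against C1: payoffs 4, 0 → best response Up.
Agent 1 against C2: payoffs 7, 6 → best response Up.
Agent 1 against C3: payoffs 5, 6 → best response Down.
Agent 2 against Up: payoffs 2, 8, 5 → best response C2.
Agent 2 against Down: payoffs 4, 7, 1 → best response C2.
Mutual best responses: (Up, C2).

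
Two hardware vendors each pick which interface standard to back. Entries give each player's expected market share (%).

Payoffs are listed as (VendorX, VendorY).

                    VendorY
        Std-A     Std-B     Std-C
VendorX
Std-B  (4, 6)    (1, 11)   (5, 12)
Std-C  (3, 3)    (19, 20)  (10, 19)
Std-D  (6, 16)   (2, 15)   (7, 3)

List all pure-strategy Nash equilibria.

(Std-B, Std-A): VendorX can switch to Std-D (4 → 6). Not NE.
(Std-B, Std-B): VendorX can switch to Std-C (1 → 19). Not NE.
(Std-B, Std-C): VendorX can switch to Std-C (5 → 10). Not NE.
(Std-C, Std-A): VendorX can switch to Std-B (3 → 4). Not NE.
(Std-C, Std-B): VendorX gets 19, best alternative 2; VendorY gets 20, best alternative 19. No profitable deviation — NE.
(Std-C, Std-C): VendorY can switch to Std-B (19 → 20). Not NE.
(Std-D, Std-A): VendorX gets 6, best alternative 4; VendorY gets 16, best alternative 15. No profitable deviation — NE.
(Std-D, Std-B): VendorX can switch to Std-C (2 → 19). Not NE.
(Std-D, Std-C): VendorX can switch to Std-C (7 → 10). Not NE.

Pure-strategy Nash equilibria: (Std-C, Std-B) and (Std-D, Std-A)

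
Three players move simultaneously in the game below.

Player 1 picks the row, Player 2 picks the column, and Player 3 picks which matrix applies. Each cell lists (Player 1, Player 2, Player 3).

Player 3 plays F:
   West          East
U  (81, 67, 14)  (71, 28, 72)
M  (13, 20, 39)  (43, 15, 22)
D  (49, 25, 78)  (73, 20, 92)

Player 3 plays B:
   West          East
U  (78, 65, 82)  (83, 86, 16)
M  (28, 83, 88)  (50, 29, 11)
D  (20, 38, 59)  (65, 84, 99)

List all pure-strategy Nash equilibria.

Mark each player's best response to every combination of opponents' strategies; a profile where every player is best-responding is a pure Nash equilibrium.
Player 1 against (West, F): payoffs 81, 13, 49 → best response U.
Player 1 against (West, B): payoffs 78, 28, 20 → best response U.
Player 1 against (East, F): payoffs 71, 43, 73 → best response D.
Player 1 against (East, B): payoffs 83, 50, 65 → best response U.
Player 2 against (U, F): payoffs 67, 28 → best response West.
Player 2 against (U, B): payoffs 65, 86 → best response East.
Player 2 against (M, F): payoffs 20, 15 → best response West.
Player 2 against (M, B): payoffs 83, 29 → best response West.
Player 2 against (D, F): payoffs 25, 20 → best response West.
Player 2 against (D, B): payoffs 38, 84 → best response East.
Player 3 against (U, West): payoffs 14, 82 → best response B.
Player 3 against (U, East): payoffs 72, 16 → best response F.
Player 3 against (M, West): payoffs 39, 88 → best response B.
Player 3 against (M, East): payoffs 22, 11 → best response F.
Player 3 against (D, West): payoffs 78, 59 → best response F.
Player 3 against (D, East): payoffs 92, 99 → best response B.
No profile is a mutual best response for all players.

No pure-strategy Nash equilibrium.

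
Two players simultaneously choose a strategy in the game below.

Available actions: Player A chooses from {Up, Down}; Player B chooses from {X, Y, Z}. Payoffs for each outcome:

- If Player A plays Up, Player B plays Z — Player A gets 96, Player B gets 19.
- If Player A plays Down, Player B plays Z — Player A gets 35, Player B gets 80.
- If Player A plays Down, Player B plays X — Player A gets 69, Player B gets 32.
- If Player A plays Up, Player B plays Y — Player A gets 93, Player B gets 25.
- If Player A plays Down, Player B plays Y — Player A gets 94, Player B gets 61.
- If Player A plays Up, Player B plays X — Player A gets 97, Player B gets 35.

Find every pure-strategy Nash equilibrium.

Player A against X: payoffs 97, 69 → best response Up.
Player A against Y: payoffs 93, 94 → best response Down.
Player A against Z: payoffs 96, 35 → best response Up.
Player B against Up: payoffs 35, 25, 19 → best response X.
Player B against Down: payoffs 32, 61, 80 → best response Z.
Mutual best responses: (Up, X).

The unique pure-strategy Nash equilibrium is (Up, X).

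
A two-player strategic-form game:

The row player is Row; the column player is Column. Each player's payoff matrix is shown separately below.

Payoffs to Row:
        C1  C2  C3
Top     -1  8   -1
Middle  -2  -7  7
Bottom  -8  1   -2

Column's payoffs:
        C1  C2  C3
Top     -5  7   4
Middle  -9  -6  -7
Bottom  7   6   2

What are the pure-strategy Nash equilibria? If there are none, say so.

Pure NE: (Top, C2)

Check each profile: it is a Nash equilibrium iff no player can strictly gain by switching unilaterally.
(Top, C1): Column can switch to C2 (-5 → 7). Not NE.
(Top, C2): Row gets 8, best alternative 1; Column gets 7, best alternative 4. No profitable deviation — NE.
(Top, C3): Row can switch to Middle (-1 → 7). Not NE.
(Middle, C1): Row can switch to Top (-2 → -1). Not NE.
(Middle, C2): Row can switch to Top (-7 → 8). Not NE.
(Middle, C3): Column can switch to C2 (-7 → -6). Not NE.
(Bottom, C1): Row can switch to Top (-8 → -1). Not NE.
(Bottom, C2): Row can switch to Top (1 → 8). Not NE.
(Bottom, C3): Row can switch to Top (-2 → -1). Not NE.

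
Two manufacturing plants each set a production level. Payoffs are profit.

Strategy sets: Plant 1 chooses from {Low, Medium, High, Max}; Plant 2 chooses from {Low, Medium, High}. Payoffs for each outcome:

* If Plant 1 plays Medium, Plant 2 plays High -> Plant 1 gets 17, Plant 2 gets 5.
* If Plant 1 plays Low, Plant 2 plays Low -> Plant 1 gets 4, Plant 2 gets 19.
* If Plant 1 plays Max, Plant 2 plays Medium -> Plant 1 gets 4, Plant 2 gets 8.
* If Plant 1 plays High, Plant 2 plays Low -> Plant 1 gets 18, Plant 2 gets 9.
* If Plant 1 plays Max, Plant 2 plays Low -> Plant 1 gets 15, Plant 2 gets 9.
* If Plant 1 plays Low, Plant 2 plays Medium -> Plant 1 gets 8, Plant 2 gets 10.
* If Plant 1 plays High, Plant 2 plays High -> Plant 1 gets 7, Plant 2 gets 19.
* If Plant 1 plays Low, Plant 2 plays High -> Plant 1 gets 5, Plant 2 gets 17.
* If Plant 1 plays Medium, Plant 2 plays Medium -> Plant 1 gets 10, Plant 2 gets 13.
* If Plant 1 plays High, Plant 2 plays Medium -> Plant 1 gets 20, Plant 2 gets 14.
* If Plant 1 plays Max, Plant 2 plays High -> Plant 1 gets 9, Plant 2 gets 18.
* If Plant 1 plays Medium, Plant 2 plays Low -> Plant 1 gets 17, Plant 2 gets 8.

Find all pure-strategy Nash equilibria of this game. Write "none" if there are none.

There is no pure-strategy Nash equilibrium.

(Low, Low): Plant 1 can switch to Medium (4 → 17). Not NE.
(Low, Medium): Plant 1 can switch to Medium (8 → 10). Not NE.
(Low, High): Plant 1 can switch to Medium (5 → 17). Not NE.
(Medium, Low): Plant 1 can switch to High (17 → 18). Not NE.
(Medium, Medium): Plant 1 can switch to High (10 → 20). Not NE.
(Medium, High): Plant 2 can switch to Low (5 → 8). Not NE.
(The remaining 6 profiles each have a profitable deviation by the same check.)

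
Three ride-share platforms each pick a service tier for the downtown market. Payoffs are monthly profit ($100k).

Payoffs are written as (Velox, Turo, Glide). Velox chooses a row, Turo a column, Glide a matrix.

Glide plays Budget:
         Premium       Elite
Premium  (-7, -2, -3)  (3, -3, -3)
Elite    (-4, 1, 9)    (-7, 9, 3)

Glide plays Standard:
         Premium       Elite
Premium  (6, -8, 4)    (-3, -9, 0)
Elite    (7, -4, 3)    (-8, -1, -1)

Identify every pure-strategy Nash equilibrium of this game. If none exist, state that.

No pure-strategy Nash equilibrium.

Velox against (Premium, Budget): payoffs -7, -4 → best response Elite.
Velox against (Premium, Standard): payoffs 6, 7 → best response Elite.
Velox against (Elite, Budget): payoffs 3, -7 → best response Premium.
Velox against (Elite, Standard): payoffs -3, -8 → best response Premium.
Turo against (Premium, Budget): payoffs -2, -3 → best response Premium.
Turo against (Premium, Standard): payoffs -8, -9 → best response Premium.
Turo against (Elite, Budget): payoffs 1, 9 → best response Elite.
Turo against (Elite, Standard): payoffs -4, -1 → best response Elite.
Glide against (Premium, Premium): payoffs -3, 4 → best response Standard.
Glide against (Premium, Elite): payoffs -3, 0 → best response Standard.
Glide against (Elite, Premium): payoffs 9, 3 → best response Budget.
Glide against (Elite, Elite): payoffs 3, -1 → best response Budget.
No profile is a mutual best response for all players.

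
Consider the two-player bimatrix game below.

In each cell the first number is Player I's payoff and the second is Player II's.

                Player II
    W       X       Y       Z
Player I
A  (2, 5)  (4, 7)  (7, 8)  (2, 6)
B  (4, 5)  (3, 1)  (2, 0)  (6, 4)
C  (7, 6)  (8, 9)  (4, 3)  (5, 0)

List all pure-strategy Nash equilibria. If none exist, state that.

Pure-strategy Nash equilibria: (A, Y) and (C, X)

(A, W): Player I can switch to B (2 → 4). Not NE.
(A, X): Player I can switch to C (4 → 8). Not NE.
(A, Y): Player I gets 7, best alternative 4; Player II gets 8, best alternative 7. No profitable deviation — NE.
(A, Z): Player I can switch to B (2 → 6). Not NE.
(B, W): Player I can switch to C (4 → 7). Not NE.
(B, X): Player I can switch to A (3 → 4). Not NE.
(B, Y): Player I can switch to A (2 → 7). Not NE.
(B, Z): Player II can switch to W (4 → 5). Not NE.
(C, W): Player II can switch to X (6 → 9). Not NE.
(C, X): Player I gets 8, best alternative 4; Player II gets 9, best alternative 6. No profitable deviation — NE.
(C, Y): Player I can switch to A (4 → 7). Not NE.
(C, Z): Player I can switch to B (5 → 6). Not NE.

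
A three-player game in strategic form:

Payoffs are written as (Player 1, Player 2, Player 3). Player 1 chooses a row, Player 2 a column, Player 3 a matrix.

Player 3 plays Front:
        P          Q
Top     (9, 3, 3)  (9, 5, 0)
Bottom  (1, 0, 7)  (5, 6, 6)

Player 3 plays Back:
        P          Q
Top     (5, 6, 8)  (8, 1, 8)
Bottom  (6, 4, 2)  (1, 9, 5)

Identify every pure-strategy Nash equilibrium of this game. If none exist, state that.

Mark each player's best response to every combination of opponents' strategies; a profile where every player is best-responding is a pure Nash equilibrium.
Player 1 against (P, Front): payoffs 9, 1 → best response Top.
Player 1 against (P, Back): payoffs 5, 6 → best response Bottom.
Player 1 against (Q, Front): payoffs 9, 5 → best response Top.
Player 1 against (Q, Back): payoffs 8, 1 → best response Top.
Player 2 against (Top, Front): payoffs 3, 5 → best response Q.
Player 2 against (Top, Back): payoffs 6, 1 → best response P.
Player 2 against (Bottom, Front): payoffs 0, 6 → best response Q.
Player 2 against (Bottom, Back): payoffs 4, 9 → best response Q.
Player 3 against (Top, P): payoffs 3, 8 → best response Back.
Player 3 against (Top, Q): payoffs 0, 8 → best response Back.
Player 3 against (Bottom, P): payoffs 7, 2 → best response Front.
Player 3 against (Bottom, Q): payoffs 6, 5 → best response Front.
No profile is a mutual best response for all players.

none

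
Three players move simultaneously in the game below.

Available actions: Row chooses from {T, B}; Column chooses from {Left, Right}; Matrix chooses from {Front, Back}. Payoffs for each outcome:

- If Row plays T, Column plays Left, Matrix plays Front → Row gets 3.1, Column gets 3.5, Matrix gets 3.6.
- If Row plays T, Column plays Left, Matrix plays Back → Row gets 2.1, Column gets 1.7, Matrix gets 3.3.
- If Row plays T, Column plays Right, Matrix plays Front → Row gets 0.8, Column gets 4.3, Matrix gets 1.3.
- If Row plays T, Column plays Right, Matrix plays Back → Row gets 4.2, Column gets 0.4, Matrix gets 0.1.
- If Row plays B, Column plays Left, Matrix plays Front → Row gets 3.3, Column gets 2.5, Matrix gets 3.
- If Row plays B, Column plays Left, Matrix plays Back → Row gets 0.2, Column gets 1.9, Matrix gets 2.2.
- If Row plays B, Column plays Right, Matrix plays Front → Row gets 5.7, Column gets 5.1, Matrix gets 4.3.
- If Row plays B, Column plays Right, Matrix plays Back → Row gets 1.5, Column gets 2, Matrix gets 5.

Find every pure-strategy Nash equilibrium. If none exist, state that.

Row against (Left, Front): payoffs 3.1, 3.3 → best response B.
Row against (Left, Back): payoffs 2.1, 0.2 → best response T.
Row against (Right, Front): payoffs 0.8, 5.7 → best response B.
Row against (Right, Back): payoffs 4.2, 1.5 → best response T.
Column against (T, Front): payoffs 3.5, 4.3 → best response Right.
Column against (T, Back): payoffs 1.7, 0.4 → best response Left.
Column against (B, Front): payoffs 2.5, 5.1 → best response Right.
Column against (B, Back): payoffs 1.9, 2 → best response Right.
Matrix against (T, Left): payoffs 3.6, 3.3 → best response Front.
Matrix against (T, Right): payoffs 1.3, 0.1 → best response Front.
Matrix against (B, Left): payoffs 3, 2.2 → best response Front.
Matrix against (B, Right): payoffs 4.3, 5 → best response Back.
No profile is a mutual best response for all players.

There is no pure-strategy Nash equilibrium.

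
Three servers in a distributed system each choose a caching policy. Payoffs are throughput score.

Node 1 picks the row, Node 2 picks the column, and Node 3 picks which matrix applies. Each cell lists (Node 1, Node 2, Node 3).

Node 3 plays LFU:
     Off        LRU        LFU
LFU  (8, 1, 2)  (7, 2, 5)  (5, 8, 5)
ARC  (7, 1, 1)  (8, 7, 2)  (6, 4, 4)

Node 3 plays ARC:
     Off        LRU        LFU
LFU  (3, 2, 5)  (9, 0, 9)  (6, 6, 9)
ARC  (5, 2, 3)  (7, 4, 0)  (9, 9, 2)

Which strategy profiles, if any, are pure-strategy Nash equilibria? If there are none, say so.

Pure NE: (ARC, LRU, LFU)

Node 1 against (Off, LFU): payoffs 8, 7 → best response LFU.
Node 1 against (Off, ARC): payoffs 3, 5 → best response ARC.
Node 1 against (LRU, LFU): payoffs 7, 8 → best response ARC.
Node 1 against (LRU, ARC): payoffs 9, 7 → best response LFU.
Node 1 against (LFU, LFU): payoffs 5, 6 → best response ARC.
Node 1 against (LFU, ARC): payoffs 6, 9 → best response ARC.
Node 2 against (LFU, LFU): payoffs 1, 2, 8 → best response LFU.
Node 2 against (LFU, ARC): payoffs 2, 0, 6 → best response LFU.
Node 2 against (ARC, LFU): payoffs 1, 7, 4 → best response LRU.
Node 2 against (ARC, ARC): payoffs 2, 4, 9 → best response LFU.
Node 3 against (LFU, Off): payoffs 2, 5 → best response ARC.
Node 3 against (LFU, LRU): payoffs 5, 9 → best response ARC.
Node 3 against (LFU, LFU): payoffs 5, 9 → best response ARC.
Node 3 against (ARC, Off): payoffs 1, 3 → best response ARC.
Node 3 against (ARC, LRU): payoffs 2, 0 → best response LFU.
Node 3 against (ARC, LFU): payoffs 4, 2 → best response LFU.
Mutual best responses: (ARC, LRU, LFU).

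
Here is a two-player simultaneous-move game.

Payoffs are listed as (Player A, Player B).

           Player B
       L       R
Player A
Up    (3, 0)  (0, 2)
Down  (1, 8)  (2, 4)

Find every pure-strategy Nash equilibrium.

Player A against L: payoffs 3, 1 → best response Up.
Player A against R: payoffs 0, 2 → best response Down.
Player B against Up: payoffs 0, 2 → best response R.
Player B against Down: payoffs 8, 4 → best response L.
No profile is a mutual best response for all players.

none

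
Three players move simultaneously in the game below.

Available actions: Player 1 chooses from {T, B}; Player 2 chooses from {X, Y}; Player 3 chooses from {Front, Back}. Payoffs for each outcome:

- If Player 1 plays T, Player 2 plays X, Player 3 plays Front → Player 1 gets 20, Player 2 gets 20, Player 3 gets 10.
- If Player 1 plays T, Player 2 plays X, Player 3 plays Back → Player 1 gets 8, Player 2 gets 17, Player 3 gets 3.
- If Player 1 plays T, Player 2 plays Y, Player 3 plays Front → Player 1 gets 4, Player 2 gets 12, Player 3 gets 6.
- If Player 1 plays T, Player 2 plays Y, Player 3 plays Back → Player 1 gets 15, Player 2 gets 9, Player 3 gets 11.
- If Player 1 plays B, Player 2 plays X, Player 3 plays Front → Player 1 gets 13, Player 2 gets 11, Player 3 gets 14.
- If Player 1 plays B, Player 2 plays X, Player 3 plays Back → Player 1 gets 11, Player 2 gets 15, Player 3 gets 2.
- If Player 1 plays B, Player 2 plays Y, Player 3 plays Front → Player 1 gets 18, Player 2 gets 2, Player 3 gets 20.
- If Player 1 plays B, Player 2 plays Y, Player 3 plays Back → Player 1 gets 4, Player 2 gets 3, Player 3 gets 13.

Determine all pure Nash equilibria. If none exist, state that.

The unique pure-strategy Nash equilibrium is (T, X, Front).

Player 1 against (X, Front): payoffs 20, 13 → best response T.
Player 1 against (X, Back): payoffs 8, 11 → best response B.
Player 1 against (Y, Front): payoffs 4, 18 → best response B.
Player 1 against (Y, Back): payoffs 15, 4 → best response T.
Player 2 against (T, Front): payoffs 20, 12 → best response X.
Player 2 against (T, Back): payoffs 17, 9 → best response X.
Player 2 against (B, Front): payoffs 11, 2 → best response X.
Player 2 against (B, Back): payoffs 15, 3 → best response X.
Player 3 against (T, X): payoffs 10, 3 → best response Front.
Player 3 against (T, Y): payoffs 6, 11 → best response Back.
Player 3 against (B, X): payoffs 14, 2 → best response Front.
Player 3 against (B, Y): payoffs 20, 13 → best response Front.
Mutual best responses: (T, X, Front).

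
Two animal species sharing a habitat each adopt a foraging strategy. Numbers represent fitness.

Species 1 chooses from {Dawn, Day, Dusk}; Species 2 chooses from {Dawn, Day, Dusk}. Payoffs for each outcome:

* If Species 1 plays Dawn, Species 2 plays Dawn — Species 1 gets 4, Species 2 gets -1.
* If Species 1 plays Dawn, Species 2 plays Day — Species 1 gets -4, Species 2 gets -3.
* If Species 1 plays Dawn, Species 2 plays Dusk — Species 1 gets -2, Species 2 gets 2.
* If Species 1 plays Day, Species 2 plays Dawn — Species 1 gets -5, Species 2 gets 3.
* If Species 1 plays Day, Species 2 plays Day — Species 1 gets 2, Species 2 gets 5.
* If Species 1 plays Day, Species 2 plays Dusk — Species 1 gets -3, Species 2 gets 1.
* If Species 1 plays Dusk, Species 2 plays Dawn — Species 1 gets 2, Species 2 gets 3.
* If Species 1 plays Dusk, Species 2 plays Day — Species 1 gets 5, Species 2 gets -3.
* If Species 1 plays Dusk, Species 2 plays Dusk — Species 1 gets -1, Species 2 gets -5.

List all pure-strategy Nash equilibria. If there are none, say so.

(Dawn, Dawn): Species 2 can switch to Dusk (-1 → 2). Not NE.
(Dawn, Day): Species 1 can switch to Day (-4 → 2). Not NE.
(Dawn, Dusk): Species 1 can switch to Dusk (-2 → -1). Not NE.
(Day, Dawn): Species 1 can switch to Dawn (-5 → 4). Not NE.
(Day, Day): Species 1 can switch to Dusk (2 → 5). Not NE.
(Day, Dusk): Species 1 can switch to Dawn (-3 → -2). Not NE.
(The remaining 3 profiles each have a profitable deviation by the same check.)

There is no pure-strategy Nash equilibrium.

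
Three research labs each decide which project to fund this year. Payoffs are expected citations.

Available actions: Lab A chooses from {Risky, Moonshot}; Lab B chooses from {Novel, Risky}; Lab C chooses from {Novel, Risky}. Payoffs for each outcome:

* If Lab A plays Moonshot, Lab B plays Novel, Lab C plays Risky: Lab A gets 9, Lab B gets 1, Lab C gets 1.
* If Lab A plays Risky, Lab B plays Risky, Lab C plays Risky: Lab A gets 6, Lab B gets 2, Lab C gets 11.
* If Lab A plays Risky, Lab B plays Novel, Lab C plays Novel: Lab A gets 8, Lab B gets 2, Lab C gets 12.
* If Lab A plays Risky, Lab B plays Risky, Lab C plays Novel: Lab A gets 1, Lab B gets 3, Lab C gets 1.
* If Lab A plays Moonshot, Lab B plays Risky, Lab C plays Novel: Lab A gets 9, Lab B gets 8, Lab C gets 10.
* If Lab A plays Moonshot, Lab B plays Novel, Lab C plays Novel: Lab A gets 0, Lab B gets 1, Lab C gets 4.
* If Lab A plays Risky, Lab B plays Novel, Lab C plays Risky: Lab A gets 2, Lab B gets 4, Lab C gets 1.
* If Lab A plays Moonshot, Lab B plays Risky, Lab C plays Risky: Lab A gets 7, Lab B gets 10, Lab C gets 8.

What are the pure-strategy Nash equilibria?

Lab A against (Novel, Novel): payoffs 8, 0 → best response Risky.
Lab A against (Novel, Risky): payoffs 2, 9 → best response Moonshot.
Lab A against (Risky, Novel): payoffs 1, 9 → best response Moonshot.
Lab A against (Risky, Risky): payoffs 6, 7 → best response Moonshot.
Lab B against (Risky, Novel): payoffs 2, 3 → best response Risky.
Lab B against (Risky, Risky): payoffs 4, 2 → best response Novel.
Lab B against (Moonshot, Novel): payoffs 1, 8 → best response Risky.
Lab B against (Moonshot, Risky): payoffs 1, 10 → best response Risky.
Lab C against (Risky, Novel): payoffs 12, 1 → best response Novel.
Lab C against (Risky, Risky): payoffs 1, 11 → best response Risky.
Lab C against (Moonshot, Novel): payoffs 4, 1 → best response Novel.
Lab C against (Moonshot, Risky): payoffs 10, 8 → best response Novel.
Mutual best responses: (Moonshot, Risky, Novel).

The unique pure-strategy Nash equilibrium is (Moonshot, Risky, Novel).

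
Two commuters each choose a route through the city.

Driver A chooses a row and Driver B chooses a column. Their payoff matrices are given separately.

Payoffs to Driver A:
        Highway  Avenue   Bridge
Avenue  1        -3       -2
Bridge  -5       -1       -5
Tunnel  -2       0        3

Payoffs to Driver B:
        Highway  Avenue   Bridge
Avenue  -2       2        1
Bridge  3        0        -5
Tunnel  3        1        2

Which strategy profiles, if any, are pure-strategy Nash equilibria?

For each player, find the best response to each opponent profile; mutual best responses are the pure NE.
Driver A against Highway: payoffs 1, -5, -2 → best response Avenue.
Driver A against Avenue: payoffs -3, -1, 0 → best response Tunnel.
Driver A against Bridge: payoffs -2, -5, 3 → best response Tunnel.
Driver B against Avenue: payoffs -2, 2, 1 → best response Avenue.
Driver B against Bridge: payoffs 3, 0, -5 → best response Highway.
Driver B against Tunnel: payoffs 3, 1, 2 → best response Highway.
No profile is a mutual best response for all players.

This game has no pure Nash equilibrium.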